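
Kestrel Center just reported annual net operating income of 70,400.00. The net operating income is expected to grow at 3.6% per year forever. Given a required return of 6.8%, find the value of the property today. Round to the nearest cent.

D₁ = D₀ × (1 + g) = 70,400.00 × 1.036 = 72,934.4000
Growing perpetuity: P = D₁ / (r − g) = 72,934.4000 / (0.068 − 0.036) = 2,279,200.00

2279200.00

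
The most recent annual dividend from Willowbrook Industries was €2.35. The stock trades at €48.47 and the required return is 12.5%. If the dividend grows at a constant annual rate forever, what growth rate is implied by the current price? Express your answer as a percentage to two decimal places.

P = D₀(1+g)/(r−g) ⇒ P(r−g) = D₀(1+g) ⇒ g(P+D₀) = P·r − D₀
g = (P·r − D₀)/(P + D₀) = (€48.47×0.125 − €2.35) / (€48.47 + €2.35) = 0.072978

7.30%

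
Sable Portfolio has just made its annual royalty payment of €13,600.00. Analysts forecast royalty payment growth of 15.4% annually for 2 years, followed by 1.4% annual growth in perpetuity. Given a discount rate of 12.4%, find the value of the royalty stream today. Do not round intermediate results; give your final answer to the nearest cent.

€160447.44

D_1 = 15694.40000
D_2 = 18111.33760
Terminal value at year 2: TV = D_2×(1+g_2)/(r−g_2) = 18364.89633/0.11 = 166953.60297
P_0 = D_1/(1+r)^1 + D_2/(1+r)^2 + TV/(1+r)^2
    = 13962.98932 + 14335.66697 + 132148.78466 = 160447.44096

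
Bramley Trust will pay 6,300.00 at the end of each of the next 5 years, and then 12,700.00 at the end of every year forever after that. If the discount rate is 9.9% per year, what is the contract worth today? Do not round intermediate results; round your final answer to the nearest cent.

PV of 5-year annuity: 6,300.00 × [1 − (1+0.099)^−5] / 0.099 = 23943.09232
Perpetuity value at year 5: 12,700.00 / 0.099 = 128282.82828
PV of perpetuity: 128282.82828 / (1+0.099)^5 = 80016.59456
Total PV = 23943.09232 + 80016.59456 = 103959.68688

103959.69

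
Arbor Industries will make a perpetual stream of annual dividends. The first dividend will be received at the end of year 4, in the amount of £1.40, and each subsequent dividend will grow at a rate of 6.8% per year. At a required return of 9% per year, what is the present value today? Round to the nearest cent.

£49.14

Value at end of year 3: C₁ / (r − g) = £1.40 / (0.09 − 0.068) = £63.6364
Discount to today: PV = £63.6364 / (1 + 0.09)^3 = £63.6364 / 1.295029 = £49.14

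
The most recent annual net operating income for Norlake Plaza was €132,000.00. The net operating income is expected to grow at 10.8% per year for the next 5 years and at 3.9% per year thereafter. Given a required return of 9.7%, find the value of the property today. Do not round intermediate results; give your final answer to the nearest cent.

D_1 = 146256.00000
D_2 = 162051.64800
D_3 = 179553.22598
D_4 = 198944.97439
D_5 = 220431.03162
Terminal value at year 5: TV = D_5×(1+g_2)/(r−g_2) = 229027.84186/0.058 = 3948755.89410
P_0 = D_1/(1+r)^1 + D_2/(1+r)^2 + D_3/(1+r)^3 + D_4/(1+r)^4 + D_5/(1+r)^5 + TV/(1+r)^5
    = 133323.60985 + 134660.49199 + 136010.77951 + 137374.60683 + 138752.10973 + 2485576.58631 = 3165698.18420

€3165698.18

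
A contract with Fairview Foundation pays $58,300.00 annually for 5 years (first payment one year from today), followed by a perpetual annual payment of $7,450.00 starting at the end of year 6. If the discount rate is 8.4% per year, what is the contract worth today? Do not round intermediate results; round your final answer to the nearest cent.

PV of 5-year annuity: $58,300.00 × [1 − (1+0.084)^−5] / 0.084 = 230341.46709
Perpetuity value at year 5: $7,450.00 / 0.084 = 88690.47619
PV of perpetuity: 88690.47619 / (1+0.084)^5 = 59255.76041
Total PV = 230341.46709 + 59255.76041 = 289597.22751

$289597.23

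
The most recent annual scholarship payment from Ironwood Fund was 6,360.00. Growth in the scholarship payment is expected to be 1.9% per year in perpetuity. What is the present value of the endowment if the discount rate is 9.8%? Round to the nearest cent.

D₁ = D₀ × (1 + g) = 6,360.00 × 1.019 = 6,480.8400
Growing perpetuity: P = D₁ / (r − g) = 6,480.8400 / (0.098 − 0.019) = 82,035.95

82035.95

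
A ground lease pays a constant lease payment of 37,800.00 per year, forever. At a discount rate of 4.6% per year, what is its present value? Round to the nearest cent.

821739.13

Level perpetuity: PV = C / r = 37,800.00 / 0.046 = 821,739.13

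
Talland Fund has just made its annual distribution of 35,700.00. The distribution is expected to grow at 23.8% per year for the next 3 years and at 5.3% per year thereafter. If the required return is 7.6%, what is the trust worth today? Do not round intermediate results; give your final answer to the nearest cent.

2632103.55

D_1 = 44196.60000
D_2 = 54715.39080
D_3 = 67737.65381
Terminal value at year 3: TV = D_3×(1+g_2)/(r−g_2) = 71327.74946/0.023 = 3101206.49836
P_0 = D_1/(1+r)^1 + D_2/(1+r)^2 + D_3/(1+r)^3 + TV/(1+r)^3
    = 41074.90706 + 47259.04735 + 54374.25708 + 2489395.33485 = 2632103.54633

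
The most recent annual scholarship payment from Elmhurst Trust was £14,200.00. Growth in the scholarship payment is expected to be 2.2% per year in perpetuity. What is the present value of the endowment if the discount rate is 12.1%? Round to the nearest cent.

D₁ = D₀ × (1 + g) = £14,200.00 × 1.022 = £14,512.4000
Growing perpetuity: P = D₁ / (r − g) = £14,512.4000 / (0.121 − 0.022) = £146,589.90

£146589.90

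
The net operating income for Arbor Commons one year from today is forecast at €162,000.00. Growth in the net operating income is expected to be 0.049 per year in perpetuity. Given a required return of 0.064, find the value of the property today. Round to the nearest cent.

Growing perpetuity: P = D₁ / (r − g) = €162,000.0000 / (0.064 − 0.049) = €10,800,000.00

€10800000.00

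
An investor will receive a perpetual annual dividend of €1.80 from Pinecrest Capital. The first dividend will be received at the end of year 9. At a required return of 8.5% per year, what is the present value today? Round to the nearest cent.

€11.03

Value at end of year 8: C / r = €1.80 / 0.085 = €21.1765
Discount to today: PV = €21.1765 / (1 + 0.085)^8 = €21.1765 / 1.920604 = €11.03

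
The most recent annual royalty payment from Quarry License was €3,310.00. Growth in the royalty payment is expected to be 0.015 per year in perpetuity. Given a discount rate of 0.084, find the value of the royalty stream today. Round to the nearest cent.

€48690.58

D₁ = D₀ × (1 + g) = €3,310.00 × 1.015 = €3,359.6500
Growing perpetuity: P = D₁ / (r − g) = €3,359.6500 / (0.084 − 0.015) = €48,690.58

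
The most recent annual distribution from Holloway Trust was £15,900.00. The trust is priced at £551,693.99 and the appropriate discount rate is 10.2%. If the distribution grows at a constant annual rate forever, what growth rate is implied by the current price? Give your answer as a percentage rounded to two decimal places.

7.11%

P = D₀(1+g)/(r−g) ⇒ P(r−g) = D₀(1+g) ⇒ g(P+D₀) = P·r − D₀
g = (P·r − D₀)/(P + D₀) = (£551,693.99×0.102 − £15,900.00) / (£551,693.99 + £15,900.00) = 0.071130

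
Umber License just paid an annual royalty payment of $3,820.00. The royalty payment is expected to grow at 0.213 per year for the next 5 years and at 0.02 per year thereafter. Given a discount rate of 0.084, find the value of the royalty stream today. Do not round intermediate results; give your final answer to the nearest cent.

$133919.33

D_1 = 4633.66000
D_2 = 5620.62958
D_3 = 6817.82368
D_4 = 8270.02012
D_5 = 10031.53441
Terminal value at year 5: TV = D_5×(1+g_2)/(r−g_2) = 10232.16510/0.064 = 159877.57968
P_0 = D_1/(1+r)^1 + D_2/(1+r)^2 + D_3/(1+r)^3 + D_4/(1+r)^4 + D_5/(1+r)^5 + TV/(1+r)^5
    = 4274.59410 + 4783.28657 + 5352.51532 + 5989.48439 + 6702.25514 + 106817.19124 = 133919.32675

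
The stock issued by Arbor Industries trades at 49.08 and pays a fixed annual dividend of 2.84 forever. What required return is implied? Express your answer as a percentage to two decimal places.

P = C/r ⇒ r = C/P = 2.84/49.08 = 0.057865

5.79%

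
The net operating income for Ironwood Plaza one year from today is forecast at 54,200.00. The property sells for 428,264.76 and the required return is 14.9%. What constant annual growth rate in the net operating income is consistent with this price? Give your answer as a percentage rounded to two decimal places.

P = D₁/(r−g) ⇒ g = r − D₁/P = 0.149 − 54,200.00/428,264.76 = 0.022443

2.24%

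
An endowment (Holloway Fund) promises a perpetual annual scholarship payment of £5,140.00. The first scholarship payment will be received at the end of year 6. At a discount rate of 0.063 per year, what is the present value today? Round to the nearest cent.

Value at end of year 5: C / r = £5,140.00 / 0.063 = £81,587.3016
Discount to today: PV = £81,587.3016 / (1 + 0.063)^5 = £81,587.3016 / 1.357270 = £60,111.32

£60111.32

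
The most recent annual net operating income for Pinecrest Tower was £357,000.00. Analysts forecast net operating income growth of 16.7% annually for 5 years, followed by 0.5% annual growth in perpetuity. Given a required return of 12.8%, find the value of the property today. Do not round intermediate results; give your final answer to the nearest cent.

£5436212.81

D_1 = 416619.00000
D_2 = 486194.37300
D_3 = 567388.83329
D_4 = 662142.76845
D_5 = 772720.61078
Terminal value at year 5: TV = D_5×(1+g_2)/(r−g_2) = 776584.21384/0.123 = 6313692.79541
P_0 = D_1/(1+r)^1 + D_2/(1+r)^2 + D_3/(1+r)^3 + D_4/(1+r)^4 + D_5/(1+r)^5 + TV/(1+r)^5
    = 369343.08511 + 382112.92581 + 395324.27697 + 408992.40357 + 423133.09838 + 3457307.02331 = 5436212.81315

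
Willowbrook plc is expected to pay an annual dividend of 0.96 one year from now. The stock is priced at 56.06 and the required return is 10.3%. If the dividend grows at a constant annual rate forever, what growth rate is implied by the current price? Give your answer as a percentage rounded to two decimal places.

8.59%

P = D₁/(r−g) ⇒ g = r − D₁/P = 0.103 − 0.96/56.06 = 0.085875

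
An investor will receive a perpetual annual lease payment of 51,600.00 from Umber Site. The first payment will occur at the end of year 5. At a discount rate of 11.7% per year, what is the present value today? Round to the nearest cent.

283302.98

Value at end of year 4: C / r = 51,600.00 / 0.117 = 441,025.6410
Discount to today: PV = 441,025.6410 / (1 + 0.117)^4 = 441,025.6410 / 1.556728 = 283,302.98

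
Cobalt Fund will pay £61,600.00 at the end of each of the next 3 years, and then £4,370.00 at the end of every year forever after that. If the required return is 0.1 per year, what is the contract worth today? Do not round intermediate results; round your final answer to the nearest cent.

PV of 3-year annuity: £61,600.00 × [1 − (1+0.1)^−3] / 0.1 = 153190.08264
Perpetuity value at year 3: £4,370.00 / 0.1 = 43700.00000
PV of perpetuity: 43700.00000 / (1+0.1)^3 = 32832.45680
Total PV = 153190.08264 + 32832.45680 = 186022.53944

£186022.54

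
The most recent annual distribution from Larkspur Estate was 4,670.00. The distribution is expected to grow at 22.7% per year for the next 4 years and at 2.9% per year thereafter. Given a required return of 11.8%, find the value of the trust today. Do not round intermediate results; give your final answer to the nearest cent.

D_1 = 5730.09000
D_2 = 7030.82043
D_3 = 8626.81667
D_4 = 10585.10405
Terminal value at year 4: TV = D_4×(1+g_2)/(r−g_2) = 10892.07207/0.089 = 122382.83223
P_0 = D_1/(1+r)^1 + D_2/(1+r)^2 + D_3/(1+r)^3 + D_4/(1+r)^4 + TV/(1+r)^4
    = 5125.30411 + 5624.99834 + 6173.41053 + 6775.29044 + 78334.53782 = 102033.54125

102033.54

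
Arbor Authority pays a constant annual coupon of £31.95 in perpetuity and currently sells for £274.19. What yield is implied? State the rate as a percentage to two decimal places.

11.65%

P = C/r ⇒ r = C/P = £31.95/£274.19 = 0.116525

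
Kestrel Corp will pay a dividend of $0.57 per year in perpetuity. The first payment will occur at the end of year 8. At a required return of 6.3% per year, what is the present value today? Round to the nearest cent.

Value at end of year 7: C / r = $0.57 / 0.063 = $9.0476
Discount to today: PV = $9.0476 / (1 + 0.063)^7 = $9.0476 / 1.533673 = $5.90

$5.90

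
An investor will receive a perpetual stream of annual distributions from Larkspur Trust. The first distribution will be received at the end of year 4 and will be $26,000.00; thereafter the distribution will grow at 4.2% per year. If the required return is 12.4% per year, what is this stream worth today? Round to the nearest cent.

$223285.52

Value at end of year 3: C₁ / (r − g) = $26,000.00 / (0.124 − 0.042) = $317,073.1707
Discount to today: PV = $317,073.1707 / (1 + 0.124)^3 = $317,073.1707 / 1.420035 = $223,285.52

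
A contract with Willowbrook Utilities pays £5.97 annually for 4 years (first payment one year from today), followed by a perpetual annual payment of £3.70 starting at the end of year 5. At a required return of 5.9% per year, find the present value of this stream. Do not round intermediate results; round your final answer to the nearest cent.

£70.60

PV of 4-year annuity: £5.97 × [1 − (1+0.059)^−4] / 0.059 = 20.73414
Perpetuity value at year 4: £3.70 / 0.059 = 62.71186
PV of perpetuity: 62.71186 / (1+0.059)^4 = 49.86156
Total PV = 20.73414 + 49.86156 = 70.59570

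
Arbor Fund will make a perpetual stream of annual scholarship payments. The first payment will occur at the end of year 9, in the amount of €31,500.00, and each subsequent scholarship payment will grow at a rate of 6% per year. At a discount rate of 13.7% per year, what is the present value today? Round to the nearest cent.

€146465.76

Value at end of year 8: C₁ / (r − g) = €31,500.00 / (0.137 − 0.06) = €409,090.9091
Discount to today: PV = €409,090.9091 / (1 + 0.137)^8 = €409,090.9091 / 2.793082 = €146,465.76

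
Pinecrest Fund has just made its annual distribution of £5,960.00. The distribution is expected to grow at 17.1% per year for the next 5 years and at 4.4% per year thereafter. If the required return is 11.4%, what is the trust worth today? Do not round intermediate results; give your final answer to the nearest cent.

D_1 = 6979.16000
D_2 = 8172.59636
D_3 = 9570.11034
D_4 = 11206.59921
D_5 = 13122.92767
Terminal value at year 5: TV = D_5×(1+g_2)/(r−g_2) = 13700.33649/0.07 = 195719.09267
P_0 = D_1/(1+r)^1 + D_2/(1+r)^2 + D_3/(1+r)^3 + D_4/(1+r)^4 + D_5/(1+r)^5 + TV/(1+r)^5
    = 6264.95512 + 6585.51386 + 6922.47462 + 7276.67665 + 7649.00211 + 114079.40295 = 148778.02531

£148778.03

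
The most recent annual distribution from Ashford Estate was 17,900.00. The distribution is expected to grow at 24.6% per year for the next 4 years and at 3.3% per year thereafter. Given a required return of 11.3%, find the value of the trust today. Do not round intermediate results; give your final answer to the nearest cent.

458742.67

D_1 = 22303.40000
D_2 = 27790.03640
D_3 = 34626.38535
D_4 = 43144.47615
Terminal value at year 4: TV = D_4×(1+g_2)/(r−g_2) = 44568.24386/0.08 = 557103.04831
P_0 = D_1/(1+r)^1 + D_2/(1+r)^2 + D_3/(1+r)^3 + D_4/(1+r)^4 + TV/(1+r)^4
    = 20038.99371 + 22433.59044 + 25114.33396 + 28115.41789 + 363040.33347 = 458742.66947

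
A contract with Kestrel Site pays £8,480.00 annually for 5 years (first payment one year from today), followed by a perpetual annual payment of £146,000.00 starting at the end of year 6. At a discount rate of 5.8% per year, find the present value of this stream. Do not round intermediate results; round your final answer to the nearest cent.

£1934791.68

PV of 5-year annuity: £8,480.00 × [1 − (1+0.058)^−5] / 0.058 = 35916.03731
Perpetuity value at year 5: £146,000.00 / 0.058 = 2517241.37931
PV of perpetuity: 2517241.37931 / (1+0.058)^5 = 1898875.64265
Total PV = 35916.03731 + 1898875.64265 = 1934791.67995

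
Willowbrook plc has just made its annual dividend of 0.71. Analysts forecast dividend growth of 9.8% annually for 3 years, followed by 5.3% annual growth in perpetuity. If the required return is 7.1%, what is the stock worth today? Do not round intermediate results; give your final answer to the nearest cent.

D_1 = 0.77958
D_2 = 0.85598
D_3 = 0.93986
Terminal value at year 3: TV = D_3×(1+g_2)/(r−g_2) = 0.98968/0.018 = 54.98209
P_0 = D_1/(1+r)^1 + D_2/(1+r)^2 + D_3/(1+r)^3 + TV/(1+r)^3
    = 0.72790 + 0.74625 + 0.76506 + 44.75616 = 46.99537

47.00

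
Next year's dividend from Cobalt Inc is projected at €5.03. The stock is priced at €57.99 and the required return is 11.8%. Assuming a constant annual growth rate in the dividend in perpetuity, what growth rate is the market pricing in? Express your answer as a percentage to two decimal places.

3.13%

P = D₁/(r−g) ⇒ g = r − D₁/P = 0.118 − €5.03/€57.99 = 0.031261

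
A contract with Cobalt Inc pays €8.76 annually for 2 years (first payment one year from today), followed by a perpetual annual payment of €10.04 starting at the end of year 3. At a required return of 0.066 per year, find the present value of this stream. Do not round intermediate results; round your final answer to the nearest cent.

€149.79

PV of 2-year annuity: €8.76 × [1 − (1+0.066)^−2] / 0.066 = 15.92649
Perpetuity value at year 2: €10.04 / 0.066 = 152.12121
PV of perpetuity: 152.12121 / (1+0.066)^2 = 133.86757
Total PV = 15.92649 + 133.86757 = 149.79405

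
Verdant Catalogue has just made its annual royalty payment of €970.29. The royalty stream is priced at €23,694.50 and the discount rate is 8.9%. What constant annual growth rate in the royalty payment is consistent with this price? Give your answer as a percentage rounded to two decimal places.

4.62%

P = D₀(1+g)/(r−g) ⇒ P(r−g) = D₀(1+g) ⇒ g(P+D₀) = P·r − D₀
g = (P·r − D₀)/(P + D₀) = (€23,694.50×0.089 − €970.29) / (€23,694.50 + €970.29) = 0.046160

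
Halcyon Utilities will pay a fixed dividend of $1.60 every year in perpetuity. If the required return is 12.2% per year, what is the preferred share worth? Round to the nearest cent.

Level perpetuity: PV = C / r = $1.60 / 0.122 = $13.11

$13.11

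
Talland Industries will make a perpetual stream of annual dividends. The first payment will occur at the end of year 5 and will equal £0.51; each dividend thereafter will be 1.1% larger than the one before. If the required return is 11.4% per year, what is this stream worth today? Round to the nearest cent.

Value at end of year 4: C₁ / (r − g) = £0.51 / (0.114 − 0.011) = £4.9515
Discount to today: PV = £4.9515 / (1 + 0.114)^4 = £4.9515 / 1.540071 = £3.22

£3.22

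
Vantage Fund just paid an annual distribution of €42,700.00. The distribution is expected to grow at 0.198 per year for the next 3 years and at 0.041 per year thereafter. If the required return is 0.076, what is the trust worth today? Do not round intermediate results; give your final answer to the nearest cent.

€1912254.46

D_1 = 51154.60000
D_2 = 61283.21080
D_3 = 73417.28654
Terminal value at year 3: TV = D_3×(1+g_2)/(r−g_2) = 76427.39529/0.035 = 2183639.86533
P_0 = D_1/(1+r)^1 + D_2/(1+r)^2 + D_3/(1+r)^3 + TV/(1+r)^3
    = 47541.44981 + 52931.83725 + 58933.40244 + 1752847.76960 = 1912254.45910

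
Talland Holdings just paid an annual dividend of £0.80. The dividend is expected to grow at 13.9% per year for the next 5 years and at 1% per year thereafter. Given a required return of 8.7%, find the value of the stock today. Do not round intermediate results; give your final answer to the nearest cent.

D_1 = 0.91120
D_2 = 1.03786
D_3 = 1.18212
D_4 = 1.34643
D_5 = 1.53359
Terminal value at year 5: TV = D_5×(1+g_2)/(r−g_2) = 1.54892/0.077 = 20.11589
P_0 = D_1/(1+r)^1 + D_2/(1+r)^2 + D_3/(1+r)^3 + D_4/(1+r)^4 + D_5/(1+r)^5 + TV/(1+r)^5
    = 0.83827 + 0.87837 + 0.92039 + 0.96442 + 1.01056 + 13.25536 = 17.86737

£17.87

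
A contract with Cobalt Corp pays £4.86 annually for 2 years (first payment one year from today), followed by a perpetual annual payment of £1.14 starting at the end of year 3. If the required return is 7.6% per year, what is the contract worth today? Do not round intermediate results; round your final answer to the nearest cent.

£21.67

PV of 2-year annuity: £4.86 × [1 − (1+0.076)^−2] / 0.076 = 8.71443
Perpetuity value at year 2: £1.14 / 0.076 = 15.00000
PV of perpetuity: 15.00000 / (1+0.076)^2 = 12.95587
Total PV = 8.71443 + 12.95587 = 21.67031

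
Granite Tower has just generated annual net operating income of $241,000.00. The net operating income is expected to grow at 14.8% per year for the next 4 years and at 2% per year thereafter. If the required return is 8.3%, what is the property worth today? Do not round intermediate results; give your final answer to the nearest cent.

$6043997.65

D_1 = 276668.00000
D_2 = 317614.86400
D_3 = 364621.86387
D_4 = 418585.89973
Terminal value at year 4: TV = D_4×(1+g_2)/(r−g_2) = 426957.61772/0.063 = 6777105.04317
P_0 = D_1/(1+r)^1 + D_2/(1+r)^2 + D_3/(1+r)^3 + D_4/(1+r)^4 + TV/(1+r)^4
    = 255464.45060 + 270797.03535 + 287049.85834 + 304278.15086 + 4926408.15675 = 6043997.65191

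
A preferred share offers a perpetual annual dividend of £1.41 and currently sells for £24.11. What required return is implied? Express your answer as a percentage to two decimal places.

P = C/r ⇒ r = C/P = £1.41/£24.11 = 0.058482

5.85%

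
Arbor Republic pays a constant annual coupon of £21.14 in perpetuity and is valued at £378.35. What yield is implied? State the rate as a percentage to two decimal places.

5.59%

P = C/r ⇒ r = C/P = £21.14/£378.35 = 0.055874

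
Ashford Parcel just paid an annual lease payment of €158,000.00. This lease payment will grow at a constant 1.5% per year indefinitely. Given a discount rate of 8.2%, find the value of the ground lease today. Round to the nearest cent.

D₁ = D₀ × (1 + g) = €158,000.00 × 1.015 = €160,370.0000
Growing perpetuity: P = D₁ / (r − g) = €160,370.0000 / (0.082 − 0.015) = €2,393,582.09

€2393582.09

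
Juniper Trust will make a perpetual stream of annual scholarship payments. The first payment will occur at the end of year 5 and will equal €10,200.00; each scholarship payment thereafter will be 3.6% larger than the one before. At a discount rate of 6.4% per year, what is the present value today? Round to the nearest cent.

Value at end of year 4: C₁ / (r − g) = €10,200.00 / (0.064 − 0.036) = €364,285.7143
Discount to today: PV = €364,285.7143 / (1 + 0.064)^4 = €364,285.7143 / 1.281641 = €284,233.74

€284233.74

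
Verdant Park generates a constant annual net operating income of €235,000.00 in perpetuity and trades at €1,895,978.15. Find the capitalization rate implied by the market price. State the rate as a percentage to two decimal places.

P = C/r ⇒ r = C/P = €235,000.00/€1,895,978.15 = 0.123947

12.39%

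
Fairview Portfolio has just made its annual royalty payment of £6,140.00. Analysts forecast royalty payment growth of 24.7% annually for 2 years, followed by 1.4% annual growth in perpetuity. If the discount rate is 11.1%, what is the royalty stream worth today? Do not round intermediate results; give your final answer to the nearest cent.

D_1 = 7656.58000
D_2 = 9547.75526
Terminal value at year 2: TV = D_2×(1+g_2)/(r−g_2) = 9681.42383/0.097 = 99808.49313
P_0 = D_1/(1+r)^1 + D_2/(1+r)^2 + TV/(1+r)^2
    = 6891.61116 + 7735.22873 + 80861.05084 = 95487.89073

£95487.89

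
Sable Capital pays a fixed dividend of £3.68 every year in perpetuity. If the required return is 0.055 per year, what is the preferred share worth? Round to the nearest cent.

£66.91

Level perpetuity: PV = C / r = £3.68 / 0.055 = £66.91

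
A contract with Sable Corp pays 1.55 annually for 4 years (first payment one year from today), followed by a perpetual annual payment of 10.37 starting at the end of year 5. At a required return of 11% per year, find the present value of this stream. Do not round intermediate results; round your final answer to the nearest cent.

PV of 4-year annuity: 1.55 × [1 − (1+0.11)^−4] / 0.11 = 4.80879
Perpetuity value at year 4: 10.37 / 0.11 = 94.27273
PV of perpetuity: 94.27273 / (1+0.11)^4 = 62.10037
Total PV = 4.80879 + 62.10037 = 66.90916

66.91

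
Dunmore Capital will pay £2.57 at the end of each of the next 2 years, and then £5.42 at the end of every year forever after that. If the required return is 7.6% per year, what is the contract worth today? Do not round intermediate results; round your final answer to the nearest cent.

PV of 2-year annuity: £2.57 × [1 − (1+0.076)^−2] / 0.076 = 4.60825
Perpetuity value at year 2: £5.42 / 0.076 = 71.31579
PV of perpetuity: 71.31579 / (1+0.076)^2 = 61.59723
Total PV = 4.60825 + 61.59723 = 66.20547

£66.21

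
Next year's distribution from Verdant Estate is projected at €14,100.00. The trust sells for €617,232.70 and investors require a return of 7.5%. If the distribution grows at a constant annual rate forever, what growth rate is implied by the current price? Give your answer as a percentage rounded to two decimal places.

P = D₁/(r−g) ⇒ g = r − D₁/P = 0.075 − €14,100.00/€617,232.70 = 0.052156

5.22%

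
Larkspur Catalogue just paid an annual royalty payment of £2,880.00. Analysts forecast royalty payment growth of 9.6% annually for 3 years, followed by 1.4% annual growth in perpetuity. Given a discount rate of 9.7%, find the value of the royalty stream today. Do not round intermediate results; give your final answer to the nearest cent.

£43712.70

D_1 = 3156.48000
D_2 = 3459.50208
D_3 = 3791.61428
Terminal value at year 3: TV = D_3×(1+g_2)/(r−g_2) = 3844.69688/0.083 = 46321.64915
P_0 = D_1/(1+r)^1 + D_2/(1+r)^2 + D_3/(1+r)^3 + TV/(1+r)^3
    = 2877.37466 + 2874.75171 + 2872.13115 + 35088.44564 = 43712.70316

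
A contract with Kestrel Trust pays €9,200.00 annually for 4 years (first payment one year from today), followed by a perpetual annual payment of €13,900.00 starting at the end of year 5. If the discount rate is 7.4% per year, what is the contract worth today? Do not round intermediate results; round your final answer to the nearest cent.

PV of 4-year annuity: €9,200.00 × [1 − (1+0.074)^−4] / 0.074 = 30883.00061
Perpetuity value at year 4: €13,900.00 / 0.074 = 187837.83784
PV of perpetuity: 187837.83784 / (1+0.074)^4 = 141177.65214
Total PV = 30883.00061 + 141177.65214 = 172060.65275

€172060.65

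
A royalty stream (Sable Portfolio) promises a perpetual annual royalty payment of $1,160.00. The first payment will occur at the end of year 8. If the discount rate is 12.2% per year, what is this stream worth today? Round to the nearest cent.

Value at end of year 7: C / r = $1,160.00 / 0.122 = $9,508.1967
Discount to today: PV = $9,508.1967 / (1 + 0.122)^7 = $9,508.1967 / 2.238463 = $4,247.64

$4247.64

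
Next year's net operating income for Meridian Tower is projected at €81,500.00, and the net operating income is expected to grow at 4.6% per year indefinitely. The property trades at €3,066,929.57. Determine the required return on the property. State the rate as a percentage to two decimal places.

7.26%

P = D₁/(r − g) ⇒ r = D₁/P + g = €81,500.0000/€3,066,929.57 + 0.046 = 0.026574 + 0.046 = 0.072574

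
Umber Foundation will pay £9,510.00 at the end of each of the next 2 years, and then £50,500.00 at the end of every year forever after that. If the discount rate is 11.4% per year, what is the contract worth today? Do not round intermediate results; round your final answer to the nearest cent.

PV of 2-year annuity: £9,510.00 × [1 − (1+0.114)^−2] / 0.114 = 16200.00387
Perpetuity value at year 2: £50,500.00 / 0.114 = 442982.45614
PV of perpetuity: 442982.45614 / (1+0.114)^2 = 356957.19901
Total PV = 16200.00387 + 356957.19901 = 373157.20288

£373157.20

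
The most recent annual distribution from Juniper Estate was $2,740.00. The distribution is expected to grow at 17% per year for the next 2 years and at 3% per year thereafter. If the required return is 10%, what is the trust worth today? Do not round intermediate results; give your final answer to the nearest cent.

$51625.87

D_1 = 3205.80000
D_2 = 3750.78600
Terminal value at year 2: TV = D_2×(1+g_2)/(r−g_2) = 3863.30958/0.07 = 55190.13686
P_0 = D_1/(1+r)^1 + D_2/(1+r)^2 + TV/(1+r)^2
    = 2914.36364 + 3099.82314 + 45611.68335 = 51625.87013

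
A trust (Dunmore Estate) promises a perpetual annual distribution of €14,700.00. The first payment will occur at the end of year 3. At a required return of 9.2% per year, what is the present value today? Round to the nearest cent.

€133993.65

Value at end of year 2: C / r = €14,700.00 / 0.092 = €159,782.6087
Discount to today: PV = €159,782.6087 / (1 + 0.092)^2 = €159,782.6087 / 1.192464 = €133,993.65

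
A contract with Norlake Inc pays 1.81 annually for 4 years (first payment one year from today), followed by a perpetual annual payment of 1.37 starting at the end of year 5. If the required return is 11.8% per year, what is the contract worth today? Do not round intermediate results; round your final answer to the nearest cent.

PV of 4-year annuity: 1.81 × [1 − (1+0.118)^−4] / 0.118 = 5.52084
Perpetuity value at year 4: 1.37 / 0.118 = 11.61017
PV of perpetuity: 11.61017 / (1+0.118)^4 = 7.43141
Total PV = 5.52084 + 7.43141 = 12.95225

12.95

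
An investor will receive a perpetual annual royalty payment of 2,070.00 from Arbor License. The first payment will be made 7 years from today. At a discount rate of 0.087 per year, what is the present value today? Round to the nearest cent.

Value at end of year 6: C / r = 2,070.00 / 0.087 = 23,793.1034
Discount to today: PV = 23,793.1034 / (1 + 0.087)^6 = 23,793.1034 / 1.649595 = 14,423.61

14423.61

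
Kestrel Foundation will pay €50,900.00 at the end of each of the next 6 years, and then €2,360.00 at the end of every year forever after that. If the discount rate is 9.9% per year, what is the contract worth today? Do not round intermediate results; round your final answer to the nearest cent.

€235863.70

PV of 6-year annuity: €50,900.00 × [1 − (1+0.099)^−6] / 0.099 = 222333.92535
Perpetuity value at year 6: €2,360.00 / 0.099 = 23838.38384
PV of perpetuity: 23838.38384 / (1+0.099)^6 = 13529.77748
Total PV = 222333.92535 + 13529.77748 = 235863.70283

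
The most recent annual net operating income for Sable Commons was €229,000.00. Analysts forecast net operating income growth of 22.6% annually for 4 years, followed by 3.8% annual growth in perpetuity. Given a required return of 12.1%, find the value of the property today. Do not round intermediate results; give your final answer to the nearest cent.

€5248811.73

D_1 = 280754.00000
D_2 = 344204.40400
D_3 = 421994.59930
D_4 = 517365.37875
Terminal value at year 4: TV = D_4×(1+g_2)/(r−g_2) = 537025.26314/0.083 = 6470183.89324
P_0 = D_1/(1+r)^1 + D_2/(1+r)^2 + D_3/(1+r)^3 + D_4/(1+r)^4 + TV/(1+r)^4
    = 250449.59857 + 273908.30317 + 299564.29945 + 327623.39975 + 4097266.13187 = 5248811.73281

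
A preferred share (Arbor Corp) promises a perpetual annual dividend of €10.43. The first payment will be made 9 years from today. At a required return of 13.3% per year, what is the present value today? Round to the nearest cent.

€28.88

Value at end of year 8: C / r = €10.43 / 0.133 = €78.4211
Discount to today: PV = €78.4211 / (1 + 0.133)^8 = €78.4211 / 2.715434 = €28.88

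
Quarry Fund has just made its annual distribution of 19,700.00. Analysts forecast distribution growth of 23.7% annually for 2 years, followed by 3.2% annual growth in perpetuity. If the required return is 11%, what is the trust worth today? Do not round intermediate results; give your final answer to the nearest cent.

D_1 = 24368.90000
D_2 = 30144.32930
Terminal value at year 2: TV = D_2×(1+g_2)/(r−g_2) = 31108.94784/0.078 = 398832.66458
P_0 = D_1/(1+r)^1 + D_2/(1+r)^2 + TV/(1+r)^2
    = 21953.96396 + 24465.81389 + 323701.53769 = 370121.31555

370121.32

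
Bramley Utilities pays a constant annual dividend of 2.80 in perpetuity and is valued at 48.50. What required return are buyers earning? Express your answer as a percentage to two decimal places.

5.77%

P = C/r ⇒ r = C/P = 2.80/48.50 = 0.057732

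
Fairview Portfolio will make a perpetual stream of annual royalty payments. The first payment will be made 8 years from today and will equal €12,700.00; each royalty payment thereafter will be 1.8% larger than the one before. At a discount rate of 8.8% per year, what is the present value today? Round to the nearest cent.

€100531.79

Value at end of year 7: C₁ / (r − g) = €12,700.00 / (0.088 − 0.018) = €181,428.5714
Discount to today: PV = €181,428.5714 / (1 + 0.088)^7 = €181,428.5714 / 1.804689 = €100,531.79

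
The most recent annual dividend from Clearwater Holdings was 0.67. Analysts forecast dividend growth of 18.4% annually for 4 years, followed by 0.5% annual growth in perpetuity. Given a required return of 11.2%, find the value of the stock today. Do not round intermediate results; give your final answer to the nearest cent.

D_1 = 0.79328
D_2 = 0.93924
D_3 = 1.11206
D_4 = 1.31668
Terminal value at year 4: TV = D_4×(1+g_2)/(r−g_2) = 1.32327/0.107 = 12.36699
P_0 = D_1/(1+r)^1 + D_2/(1+r)^2 + D_3/(1+r)^3 + D_4/(1+r)^4 + TV/(1+r)^4
    = 0.71338 + 0.75957 + 0.80875 + 0.86112 + 8.08807 = 11.23089

11.23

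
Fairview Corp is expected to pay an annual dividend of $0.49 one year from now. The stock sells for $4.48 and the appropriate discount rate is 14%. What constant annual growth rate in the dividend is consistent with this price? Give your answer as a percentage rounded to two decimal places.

3.06%

P = D₁/(r−g) ⇒ g = r − D₁/P = 0.14 − $0.49/$4.48 = 0.030625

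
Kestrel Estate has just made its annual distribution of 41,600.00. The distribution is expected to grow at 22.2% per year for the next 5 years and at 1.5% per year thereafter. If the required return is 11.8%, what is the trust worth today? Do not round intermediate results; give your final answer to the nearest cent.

913309.49

D_1 = 50835.20000
D_2 = 62120.61440
D_3 = 75911.39080
D_4 = 92763.71955
D_5 = 113357.26529
Terminal value at year 5: TV = D_5×(1+g_2)/(r−g_2) = 115057.62427/0.103 = 1117064.31334
P_0 = D_1/(1+r)^1 + D_2/(1+r)^2 + D_3/(1+r)^3 + D_4/(1+r)^4 + D_5/(1+r)^5 + TV/(1+r)^5
    = 45469.76744 + 49699.51325 + 54322.72379 + 59376.00042 + 64899.34929 + 639542.13138 = 913309.48556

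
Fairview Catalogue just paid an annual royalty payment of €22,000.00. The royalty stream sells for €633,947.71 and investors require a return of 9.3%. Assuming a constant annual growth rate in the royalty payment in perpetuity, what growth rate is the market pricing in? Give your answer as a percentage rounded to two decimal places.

P = D₀(1+g)/(r−g) ⇒ P(r−g) = D₀(1+g) ⇒ g(P+D₀) = P·r − D₀
g = (P·r − D₀)/(P + D₀) = (€633,947.71×0.093 − €22,000.00) / (€633,947.71 + €22,000.00) = 0.056342

5.63%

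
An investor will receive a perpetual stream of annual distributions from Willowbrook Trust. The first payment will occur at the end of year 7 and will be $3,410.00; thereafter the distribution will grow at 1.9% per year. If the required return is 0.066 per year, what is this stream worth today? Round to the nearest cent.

Value at end of year 6: C₁ / (r − g) = $3,410.00 / (0.066 − 0.019) = $72,553.1915
Discount to today: PV = $72,553.1915 / (1 + 0.066)^6 = $72,553.1915 / 1.467382 = $49,443.97

$49443.97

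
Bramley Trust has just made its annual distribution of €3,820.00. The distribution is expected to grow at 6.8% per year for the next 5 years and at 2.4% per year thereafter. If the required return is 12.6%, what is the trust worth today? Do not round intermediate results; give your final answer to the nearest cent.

D_1 = 4079.76000
D_2 = 4357.18368
D_3 = 4653.47217
D_4 = 4969.90828
D_5 = 5307.86204
Terminal value at year 5: TV = D_5×(1+g_2)/(r−g_2) = 5435.25073/0.102 = 53286.77186
P_0 = D_1/(1+r)^1 + D_2/(1+r)^2 + D_3/(1+r)^3 + D_4/(1+r)^4 + D_5/(1+r)^5 + TV/(1+r)^5
    = 3623.23268 + 3436.60080 + 3259.58229 + 3091.68196 + 2932.43013 + 29439.29861 = 45782.82647

€45782.83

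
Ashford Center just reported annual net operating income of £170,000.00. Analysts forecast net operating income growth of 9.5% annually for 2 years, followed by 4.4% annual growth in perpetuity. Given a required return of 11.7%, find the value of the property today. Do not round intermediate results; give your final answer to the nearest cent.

£2666427.93

D_1 = 186150.00000
D_2 = 203834.25000
Terminal value at year 2: TV = D_2×(1+g_2)/(r−g_2) = 212802.95700/0.073 = 2915109.00000
P_0 = D_1/(1+r)^1 + D_2/(1+r)^2 + TV/(1+r)^2
    = 166651.74575 + 163369.43742 + 2336406.74880 = 2666427.93196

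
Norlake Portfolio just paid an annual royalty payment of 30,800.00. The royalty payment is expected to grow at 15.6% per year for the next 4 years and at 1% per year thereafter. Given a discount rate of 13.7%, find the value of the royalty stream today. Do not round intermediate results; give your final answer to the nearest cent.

D_1 = 35604.80000
D_2 = 41159.14880
D_3 = 47579.97601
D_4 = 55002.45227
Terminal value at year 4: TV = D_4×(1+g_2)/(r−g_2) = 55552.47679/0.127 = 437421.07711
P_0 = D_1/(1+r)^1 + D_2/(1+r)^2 + D_3/(1+r)^3 + D_4/(1+r)^4 + TV/(1+r)^4
    = 31314.68777 + 31837.97631 + 32370.00934 + 32910.93298 + 261732.61659 = 390166.22299

390166.22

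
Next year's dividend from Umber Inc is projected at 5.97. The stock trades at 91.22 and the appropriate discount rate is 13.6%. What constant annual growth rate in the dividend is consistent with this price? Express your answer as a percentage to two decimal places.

7.06%

P = D₁/(r−g) ⇒ g = r − D₁/P = 0.136 − 5.97/91.22 = 0.070554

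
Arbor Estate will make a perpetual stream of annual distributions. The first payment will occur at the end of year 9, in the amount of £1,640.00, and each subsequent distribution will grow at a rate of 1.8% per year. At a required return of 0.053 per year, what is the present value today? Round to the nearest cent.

£30999.08

Value at end of year 8: C₁ / (r − g) = £1,640.00 / (0.053 − 0.018) = £46,857.1429
Discount to today: PV = £46,857.1429 / (1 + 0.053)^8 = £46,857.1429 / 1.511565 = £30,999.08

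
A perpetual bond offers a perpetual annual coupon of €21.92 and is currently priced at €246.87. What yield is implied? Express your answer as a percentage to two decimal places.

8.88%

P = C/r ⇒ r = C/P = €21.92/€246.87 = 0.088792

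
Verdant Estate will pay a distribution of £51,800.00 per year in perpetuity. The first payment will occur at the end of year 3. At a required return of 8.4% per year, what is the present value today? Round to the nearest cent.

£524797.68

Value at end of year 2: C / r = £51,800.00 / 0.084 = £616,666.6667
Discount to today: PV = £616,666.6667 / (1 + 0.084)^2 = £616,666.6667 / 1.175056 = £524,797.68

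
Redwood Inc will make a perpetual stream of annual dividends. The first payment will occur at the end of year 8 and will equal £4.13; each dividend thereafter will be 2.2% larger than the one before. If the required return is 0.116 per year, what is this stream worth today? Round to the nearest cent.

Value at end of year 7: C₁ / (r − g) = £4.13 / (0.116 − 0.022) = £43.9362
Discount to today: PV = £43.9362 / (1 + 0.116)^7 = £43.9362 / 2.156003 = £20.38

£20.38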